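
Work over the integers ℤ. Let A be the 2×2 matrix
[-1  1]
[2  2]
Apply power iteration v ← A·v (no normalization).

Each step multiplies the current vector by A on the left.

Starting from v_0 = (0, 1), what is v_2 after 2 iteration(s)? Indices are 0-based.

v_0 = (0, 1).
v_1 = A·v_0 = (1, 2).
v_2 = A·v_1 = (1, 6).

v_2 = (1, 6)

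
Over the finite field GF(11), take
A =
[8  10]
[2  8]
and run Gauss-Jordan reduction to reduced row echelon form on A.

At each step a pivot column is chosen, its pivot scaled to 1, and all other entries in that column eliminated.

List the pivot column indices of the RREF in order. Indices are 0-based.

pivot columns: 0

pivot(0,0)=8: scale R0 → (1, 4)
  clear (1,0): R1 −= (2)R0 → (0, 0)
col 1: no nonzero at/below row 1; advance.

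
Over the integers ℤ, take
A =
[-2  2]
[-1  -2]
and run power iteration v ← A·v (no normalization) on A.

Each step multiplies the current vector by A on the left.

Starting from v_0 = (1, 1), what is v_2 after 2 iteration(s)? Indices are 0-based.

v_0 = (1, 1).
v_1 = A·v_0 = (0, -3).
v_2 = A·v_1 = (-6, 6).

v_2 = (-6, 6)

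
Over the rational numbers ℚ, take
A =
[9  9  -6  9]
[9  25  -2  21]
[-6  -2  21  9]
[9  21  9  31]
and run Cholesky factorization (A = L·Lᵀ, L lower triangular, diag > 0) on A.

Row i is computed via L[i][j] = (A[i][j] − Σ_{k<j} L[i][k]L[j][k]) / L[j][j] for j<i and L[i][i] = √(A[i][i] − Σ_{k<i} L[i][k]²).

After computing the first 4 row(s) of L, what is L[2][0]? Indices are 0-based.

L[2][0] = -2

Step 1: L[0][0] = √(9) = 3.
  L[1][0] = (9) / L[0][0] = 3.
Step 2: L[1][1] = √(16) = 4.
  L[2][0] = (-6) / L[0][0] = -2.
  L[2][1] = (4) / L[1][1] = 1.
Step 3: L[2][2] = √(16) = 4.
  L[3][0] = (9) / L[0][0] = 3.
  L[3][1] = (12) / L[1][1] = 3.
  L[3][2] = (12) / L[2][2] = 3.
Step 4: L[3][3] = √(4) = 2.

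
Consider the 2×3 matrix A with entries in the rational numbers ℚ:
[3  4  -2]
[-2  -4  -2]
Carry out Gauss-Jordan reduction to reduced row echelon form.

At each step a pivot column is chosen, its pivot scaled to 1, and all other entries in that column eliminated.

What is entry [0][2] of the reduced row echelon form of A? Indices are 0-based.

pivot(0,0)=3: scale R0 → (1, 4/3, -2/3)
  clear (1,0): R1 −= (-2)R0 → (0, -4/3, -10/3)
pivot(1,1)=-4/3: scale R1 → (0, 1, 5/2)
  clear (0,1): R0 −= (4/3)R1 → (1, 0, -4)

M[0][2] = -4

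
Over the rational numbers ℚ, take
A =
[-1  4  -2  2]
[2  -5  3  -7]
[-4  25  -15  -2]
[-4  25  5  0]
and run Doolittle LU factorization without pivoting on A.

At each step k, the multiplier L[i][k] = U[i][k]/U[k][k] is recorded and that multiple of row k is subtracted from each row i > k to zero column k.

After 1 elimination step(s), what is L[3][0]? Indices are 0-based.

L[3][0] = 4

k=0: U[0][0]=-1
  eliminate (1,0): mult=-2, new row 1: (0, 3, -1, -3); set L[1][0]=-2
  eliminate (2,0): mult=4, new row 2: (0, 9, -7, -10); set L[2][0]=4
  eliminate (3,0): mult=4, new row 3: (0, 9, 13, -8); set L[3][0]=4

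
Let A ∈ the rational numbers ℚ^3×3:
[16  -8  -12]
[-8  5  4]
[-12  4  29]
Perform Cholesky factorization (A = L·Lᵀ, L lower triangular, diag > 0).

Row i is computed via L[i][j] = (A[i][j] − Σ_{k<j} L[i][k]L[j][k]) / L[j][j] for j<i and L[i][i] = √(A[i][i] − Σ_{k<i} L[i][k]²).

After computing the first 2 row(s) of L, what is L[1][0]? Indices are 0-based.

L[1][0] = -2

Step 1: L[0][0] = √(16) = 4.
  L[1][0] = (-8) / L[0][0] = -2.
Step 2: L[1][1] = √(1) = 1.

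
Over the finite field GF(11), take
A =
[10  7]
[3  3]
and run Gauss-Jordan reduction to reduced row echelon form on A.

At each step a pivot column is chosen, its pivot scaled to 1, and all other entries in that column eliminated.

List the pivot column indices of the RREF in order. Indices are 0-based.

pivot columns: 0, 1

[1] R0 /= 10  ⇒  (1, 4)
     R1 -= 3·R0  ⇒  (0, 2)
[2] R1 /= 2  ⇒  (0, 1)
     R0 -= 4·R1  ⇒  (1, 0)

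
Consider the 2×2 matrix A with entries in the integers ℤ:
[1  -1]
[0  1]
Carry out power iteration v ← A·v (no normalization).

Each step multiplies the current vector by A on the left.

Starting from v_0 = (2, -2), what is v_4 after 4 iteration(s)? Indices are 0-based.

v_4 = (10, -2)

v_0 = (2, -2).
v_1 = A·v_0 = (4, -2).
v_2 = A·v_1 = (6, -2).
v_3 = A·v_2 = (8, -2).
v_4 = A·v_3 = (10, -2).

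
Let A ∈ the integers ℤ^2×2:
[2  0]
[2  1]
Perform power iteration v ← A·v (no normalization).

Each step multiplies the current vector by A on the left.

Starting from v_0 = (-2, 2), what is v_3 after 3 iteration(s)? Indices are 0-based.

v_3 = (-16, -26)

v_0 = (-2, 2).
v_1 = A·v_0 = (-4, -2).
v_2 = A·v_1 = (-8, -10).
v_3 = A·v_2 = (-16, -26).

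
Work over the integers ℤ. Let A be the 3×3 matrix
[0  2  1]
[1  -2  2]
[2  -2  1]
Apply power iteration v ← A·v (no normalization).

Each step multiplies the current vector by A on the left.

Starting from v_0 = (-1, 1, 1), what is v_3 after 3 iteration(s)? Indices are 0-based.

v_0 = (-1, 1, 1).
v_1 = A·v_0 = (3, -1, -3).
v_2 = A·v_1 = (-5, -1, 5).
v_3 = A·v_2 = (3, 7, -3).

v_3 = (3, 7, -3)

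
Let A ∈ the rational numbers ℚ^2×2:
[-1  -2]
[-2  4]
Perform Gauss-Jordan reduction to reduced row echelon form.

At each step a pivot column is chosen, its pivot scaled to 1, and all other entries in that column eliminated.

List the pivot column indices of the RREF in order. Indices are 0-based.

pivot(0,0)=-1: scale R0 → (1, 2)
  clear (1,0): R1 −= (-2)R0 → (0, 8)
pivot(1,1)=8: scale R1 → (0, 1)
  clear (0,1): R0 −= (2)R1 → (1, 0)

pivot columns: 0, 1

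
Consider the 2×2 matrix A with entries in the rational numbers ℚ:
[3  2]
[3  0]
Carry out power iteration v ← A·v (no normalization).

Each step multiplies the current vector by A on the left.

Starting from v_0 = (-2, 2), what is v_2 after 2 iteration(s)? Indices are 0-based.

v_0 = (-2, 2).
v_1 = A·v_0 = (-2, -6).
v_2 = A·v_1 = (-18, -6).

v_2 = (-18, -6)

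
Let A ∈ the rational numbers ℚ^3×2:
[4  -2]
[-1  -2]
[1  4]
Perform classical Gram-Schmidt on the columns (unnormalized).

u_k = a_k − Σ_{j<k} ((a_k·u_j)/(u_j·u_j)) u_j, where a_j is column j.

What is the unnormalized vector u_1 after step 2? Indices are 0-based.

u_1 = (-14/9, -19/9, 37/9)

Step 1: u_0 = a_0 = (4, -1, 1).
Step 2: u_1 = a_1 − (-1/9)·u_0 = (-14/9, -19/9, 37/9).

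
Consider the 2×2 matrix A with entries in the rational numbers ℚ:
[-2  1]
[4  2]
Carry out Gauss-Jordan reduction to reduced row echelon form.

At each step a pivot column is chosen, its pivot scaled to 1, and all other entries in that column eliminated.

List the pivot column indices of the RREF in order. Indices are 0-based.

pivot columns: 0, 1

step 1: normalize row 0 (÷-2) = (1, -1/2)
  row 1: subtract 4×row0 = (0, 4)
step 2: normalize row 1 (÷4) = (0, 1)
  row 0: subtract -1/2×row1 = (1, 0)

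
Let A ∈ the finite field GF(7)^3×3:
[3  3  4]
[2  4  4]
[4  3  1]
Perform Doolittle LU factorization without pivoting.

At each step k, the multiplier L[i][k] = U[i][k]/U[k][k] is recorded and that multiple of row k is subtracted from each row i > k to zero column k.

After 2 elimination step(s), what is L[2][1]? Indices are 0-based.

L[2][1] = 3

Step 1: pivot at (0,0) is 3.
  row1 ← row1 − (3)·row0  ⇒  L[1][0]=3, U row1=(0, 2, 6)
  row2 ← row2 − (6)·row0  ⇒  L[2][0]=6, U row2=(0, 6, 5)
Step 2: pivot at (1,1) is 2.
  row2 ← row2 − (3)·row1  ⇒  L[2][1]=3, U row2=(0, 0, 1)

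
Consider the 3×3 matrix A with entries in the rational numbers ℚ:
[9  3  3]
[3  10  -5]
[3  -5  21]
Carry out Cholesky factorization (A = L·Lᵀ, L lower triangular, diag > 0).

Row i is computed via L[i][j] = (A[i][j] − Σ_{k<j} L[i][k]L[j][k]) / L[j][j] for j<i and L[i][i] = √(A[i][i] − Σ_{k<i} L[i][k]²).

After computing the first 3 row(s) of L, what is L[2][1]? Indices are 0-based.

Step 1: L[0][0] = √(9) = 3.
  L[1][0] = (3) / L[0][0] = 1.
Step 2: L[1][1] = √(9) = 3.
  L[2][0] = (3) / L[0][0] = 1.
  L[2][1] = (-6) / L[1][1] = -2.
Step 3: L[2][2] = √(16) = 4.

L[2][1] = -2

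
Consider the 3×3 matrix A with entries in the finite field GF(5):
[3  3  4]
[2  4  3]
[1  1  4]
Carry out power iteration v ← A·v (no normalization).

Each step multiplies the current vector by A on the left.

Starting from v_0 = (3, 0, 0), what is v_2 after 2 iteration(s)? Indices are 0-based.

v_0 = (3, 0, 0).
v_1 = A·v_0 = (4, 1, 3).
v_2 = A·v_1 = (2, 1, 2).

v_2 = (2, 1, 2)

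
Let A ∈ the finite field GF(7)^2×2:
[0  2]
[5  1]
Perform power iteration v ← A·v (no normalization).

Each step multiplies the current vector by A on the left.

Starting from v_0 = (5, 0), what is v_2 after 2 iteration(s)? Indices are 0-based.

v_2 = (1, 4)

v_0 = (5, 0).
v_1 = A·v_0 = (0, 4).
v_2 = A·v_1 = (1, 4).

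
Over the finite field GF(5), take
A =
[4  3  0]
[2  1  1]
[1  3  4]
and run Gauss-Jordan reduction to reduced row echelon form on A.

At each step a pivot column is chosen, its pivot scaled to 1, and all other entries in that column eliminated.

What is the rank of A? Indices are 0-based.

step 1: normalize row 0 (÷4) = (1, 2, 0)
  row 1: subtract 2×row0 = (0, 2, 1)
  row 2: subtract 1×row0 = (0, 1, 4)
step 2: normalize row 1 (÷2) = (0, 1, 3)
  row 0: subtract 2×row1 = (1, 0, 4)
  row 2: subtract 1×row1 = (0, 0, 1)
step 3: normalize row 2 (÷1) = (0, 0, 1)
  row 0: subtract 4×row2 = (1, 0, 0)
  row 1: subtract 3×row2 = (0, 1, 0)

rank = 3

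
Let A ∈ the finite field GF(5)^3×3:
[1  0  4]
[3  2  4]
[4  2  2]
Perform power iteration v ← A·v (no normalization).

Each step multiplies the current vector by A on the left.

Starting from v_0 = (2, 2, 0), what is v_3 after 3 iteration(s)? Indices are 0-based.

v_0 = (2, 2, 0).
v_1 = A·v_0 = (2, 0, 2).
v_2 = A·v_1 = (0, 4, 2).
v_3 = A·v_2 = (3, 1, 2).

v_3 = (3, 1, 2)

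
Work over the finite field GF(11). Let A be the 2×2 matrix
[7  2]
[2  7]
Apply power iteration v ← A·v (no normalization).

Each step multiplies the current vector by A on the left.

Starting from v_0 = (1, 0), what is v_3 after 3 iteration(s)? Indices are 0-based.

v_0 = (1, 0).
v_1 = A·v_0 = (7, 2).
v_2 = A·v_1 = (9, 6).
v_3 = A·v_2 = (9, 5).

v_3 = (9, 5)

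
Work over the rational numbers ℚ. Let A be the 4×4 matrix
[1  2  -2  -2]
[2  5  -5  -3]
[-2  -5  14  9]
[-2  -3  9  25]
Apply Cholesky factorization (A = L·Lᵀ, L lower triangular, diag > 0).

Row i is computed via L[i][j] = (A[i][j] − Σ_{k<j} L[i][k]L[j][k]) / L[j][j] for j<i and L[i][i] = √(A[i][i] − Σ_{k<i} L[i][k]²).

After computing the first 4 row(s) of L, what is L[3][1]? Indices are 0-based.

L[3][1] = 1

Step 1: L[0][0] = √(1) = 1.
  L[1][0] = (2) / L[0][0] = 2.
Step 2: L[1][1] = √(1) = 1.
  L[2][0] = (-2) / L[0][0] = -2.
  L[2][1] = (-1) / L[1][1] = -1.
Step 3: L[2][2] = √(9) = 3.
  L[3][0] = (-2) / L[0][0] = -2.
  L[3][1] = (1) / L[1][1] = 1.
  L[3][2] = (6) / L[2][2] = 2.
Step 4: L[3][3] = √(16) = 4.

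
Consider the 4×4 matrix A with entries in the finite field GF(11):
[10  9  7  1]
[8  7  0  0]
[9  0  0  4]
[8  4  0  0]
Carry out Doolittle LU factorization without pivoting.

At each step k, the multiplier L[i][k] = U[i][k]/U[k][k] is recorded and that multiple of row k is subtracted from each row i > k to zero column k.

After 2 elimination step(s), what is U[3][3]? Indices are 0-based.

Step 1: pivot at (0,0) is 10.
  row1 ← row1 − (3)·row0  ⇒  L[1][0]=3, U row1=(0, 2, 1, 8)
  row2 ← row2 − (2)·row0  ⇒  L[2][0]=2, U row2=(0, 4, 8, 2)
  row3 ← row3 − (3)·row0  ⇒  L[3][0]=3, U row3=(0, 10, 1, 8)
Step 2: pivot at (1,1) is 2.
  row2 ← row2 − (2)·row1  ⇒  L[2][1]=2, U row2=(0, 0, 6, 8)
  row3 ← row3 − (5)·row1  ⇒  L[3][1]=5, U row3=(0, 0, 7, 1)

U[3][3] = 1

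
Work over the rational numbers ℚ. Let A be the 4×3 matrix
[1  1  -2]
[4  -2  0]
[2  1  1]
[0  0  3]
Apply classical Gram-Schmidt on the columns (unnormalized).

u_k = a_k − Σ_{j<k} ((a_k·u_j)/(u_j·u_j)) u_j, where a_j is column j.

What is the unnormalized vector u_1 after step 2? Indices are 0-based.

Step 1: u_0 = a_0 = (1, 4, 2, 0).
Step 2: u_1 = a_1 − (-5/21)·u_0 = (26/21, -22/21, 31/21, 0).

u_1 = (26/21, -22/21, 31/21, 0)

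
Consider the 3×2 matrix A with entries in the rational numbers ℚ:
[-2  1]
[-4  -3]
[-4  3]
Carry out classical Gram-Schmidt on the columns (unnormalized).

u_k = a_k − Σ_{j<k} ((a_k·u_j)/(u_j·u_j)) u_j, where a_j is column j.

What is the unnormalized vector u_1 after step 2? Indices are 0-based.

Step 1: u_0 = a_0 = (-2, -4, -4).
Step 2: u_1 = a_1 − (-1/18)·u_0 = (8/9, -29/9, 25/9).

u_1 = (8/9, -29/9, 25/9)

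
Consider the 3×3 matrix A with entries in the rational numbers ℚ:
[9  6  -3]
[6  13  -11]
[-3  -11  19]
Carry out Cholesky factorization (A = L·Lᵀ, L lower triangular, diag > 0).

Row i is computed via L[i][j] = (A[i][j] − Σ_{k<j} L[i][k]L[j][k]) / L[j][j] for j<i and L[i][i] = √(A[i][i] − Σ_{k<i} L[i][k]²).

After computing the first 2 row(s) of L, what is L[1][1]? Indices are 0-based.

L[1][1] = 3

Step 1: L[0][0] = √(9) = 3.
  L[1][0] = (6) / L[0][0] = 2.
Step 2: L[1][1] = √(9) = 3.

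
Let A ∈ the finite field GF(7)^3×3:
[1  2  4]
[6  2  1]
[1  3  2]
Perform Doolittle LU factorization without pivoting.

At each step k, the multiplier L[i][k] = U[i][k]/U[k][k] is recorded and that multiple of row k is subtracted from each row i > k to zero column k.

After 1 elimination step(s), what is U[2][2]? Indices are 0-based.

Step 1: pivot at (0,0) is 1.
  row1 ← row1 − (6)·row0  ⇒  L[1][0]=6, U row1=(0, 4, 5)
  row2 ← row2 − (1)·row0  ⇒  L[2][0]=1, U row2=(0, 1, 5)

U[2][2] = 5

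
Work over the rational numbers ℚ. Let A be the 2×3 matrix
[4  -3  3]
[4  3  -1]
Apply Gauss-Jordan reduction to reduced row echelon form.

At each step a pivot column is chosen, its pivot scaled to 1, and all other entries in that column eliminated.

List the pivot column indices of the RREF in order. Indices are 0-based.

[1] R0 /= 4  ⇒  (1, -3/4, 3/4)
     R1 -= 4·R0  ⇒  (0, 6, -4)
[2] R1 /= 6  ⇒  (0, 1, -2/3)
     R0 -= -3/4·R1  ⇒  (1, 0, 1/4)

pivot columns: 0, 1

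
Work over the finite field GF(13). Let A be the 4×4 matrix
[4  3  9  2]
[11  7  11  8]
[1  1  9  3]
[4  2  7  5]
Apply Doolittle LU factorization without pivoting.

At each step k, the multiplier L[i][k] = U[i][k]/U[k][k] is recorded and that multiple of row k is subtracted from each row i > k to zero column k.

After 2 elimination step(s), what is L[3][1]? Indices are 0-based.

L[3][1] = 6

[col 0] pivot 4
  R1 -= 6*R0 → (0, 2, 9, 9)  (L[1][0] := 6)
  R2 -= 10*R0 → (0, 10, 10, 9)  (L[2][0] := 10)
  R3 -= 1*R0 → (0, 12, 11, 3)  (L[3][0] := 1)
[col 1] pivot 2
  R2 -= 5*R1 → (0, 0, 4, 3)  (L[2][1] := 5)
  R3 -= 6*R1 → (0, 0, 9, 1)  (L[3][1] := 6)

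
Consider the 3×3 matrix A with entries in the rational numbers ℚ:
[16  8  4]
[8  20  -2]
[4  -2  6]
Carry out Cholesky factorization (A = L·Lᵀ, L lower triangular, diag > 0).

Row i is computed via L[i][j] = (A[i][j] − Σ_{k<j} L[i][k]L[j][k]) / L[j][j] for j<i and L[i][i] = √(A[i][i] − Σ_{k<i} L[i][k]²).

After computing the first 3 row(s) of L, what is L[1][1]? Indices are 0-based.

Step 1: L[0][0] = √(16) = 4.
  L[1][0] = (8) / L[0][0] = 2.
Step 2: L[1][1] = √(16) = 4.
  L[2][0] = (4) / L[0][0] = 1.
  L[2][1] = (-4) / L[1][1] = -1.
Step 3: L[2][2] = √(4) = 2.

L[1][1] = 4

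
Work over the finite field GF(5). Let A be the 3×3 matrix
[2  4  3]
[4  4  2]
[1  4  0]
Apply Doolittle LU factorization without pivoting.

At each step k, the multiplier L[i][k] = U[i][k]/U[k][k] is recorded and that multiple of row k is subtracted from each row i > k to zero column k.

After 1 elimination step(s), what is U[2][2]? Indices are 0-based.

[col 0] pivot 2
  R1 -= 2*R0 → (0, 1, 1)  (L[1][0] := 2)
  R2 -= 3*R0 → (0, 2, 1)  (L[2][0] := 3)

U[2][2] = 1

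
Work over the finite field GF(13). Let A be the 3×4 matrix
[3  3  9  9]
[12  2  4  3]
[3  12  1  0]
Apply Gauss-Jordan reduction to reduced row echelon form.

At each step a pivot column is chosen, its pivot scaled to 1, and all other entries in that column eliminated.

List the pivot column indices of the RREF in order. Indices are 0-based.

pivot(0,0)=3: scale R0 → (1, 1, 3, 3)
  clear (1,0): R1 −= (12)R0 → (0, 3, 7, 6)
  clear (2,0): R2 −= (3)R0 → (0, 9, 5, 4)
pivot(1,1)=3: scale R1 → (0, 1, 11, 2)
  clear (0,1): R0 −= (1)R1 → (1, 0, 5, 1)
  clear (2,1): R2 −= (9)R1 → (0, 0, 10, 12)
pivot(2,2)=10: scale R2 → (0, 0, 1, 9)
  clear (0,2): R0 −= (5)R2 → (1, 0, 0, 8)
  clear (1,2): R1 −= (11)R2 → (0, 1, 0, 7)

pivot columns: 0, 1, 2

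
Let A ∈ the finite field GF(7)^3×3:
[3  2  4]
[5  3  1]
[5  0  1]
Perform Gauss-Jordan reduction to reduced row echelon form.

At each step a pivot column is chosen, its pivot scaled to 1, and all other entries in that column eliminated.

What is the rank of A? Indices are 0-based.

rank = 3

pivot(0,0)=3: scale R0 → (1, 3, 6)
  clear (1,0): R1 −= (5)R0 → (0, 2, 6)
  clear (2,0): R2 −= (5)R0 → (0, 6, 6)
pivot(1,1)=2: scale R1 → (0, 1, 3)
  clear (0,1): R0 −= (3)R1 → (1, 0, 4)
  clear (2,1): R2 −= (6)R1 → (0, 0, 2)
pivot(2,2)=2: scale R2 → (0, 0, 1)
  clear (0,2): R0 −= (4)R2 → (1, 0, 0)
  clear (1,2): R1 −= (3)R2 → (0, 1, 0)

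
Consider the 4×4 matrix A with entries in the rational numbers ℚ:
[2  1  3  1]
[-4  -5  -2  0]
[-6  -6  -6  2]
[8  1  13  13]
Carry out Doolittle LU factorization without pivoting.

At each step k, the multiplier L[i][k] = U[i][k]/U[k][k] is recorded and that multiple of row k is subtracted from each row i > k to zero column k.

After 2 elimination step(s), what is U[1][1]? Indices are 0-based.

k=0: U[0][0]=2
  eliminate (1,0): mult=-2, new row 1: (0, -3, 4, 2); set L[1][0]=-2
  eliminate (2,0): mult=-3, new row 2: (0, -3, 3, 5); set L[2][0]=-3
  eliminate (3,0): mult=4, new row 3: (0, -3, 1, 9); set L[3][0]=4
k=1: U[1][1]=-3
  eliminate (2,1): mult=1, new row 2: (0, 0, -1, 3); set L[2][1]=1
  eliminate (3,1): mult=1, new row 3: (0, 0, -3, 7); set L[3][1]=1

U[1][1] = -3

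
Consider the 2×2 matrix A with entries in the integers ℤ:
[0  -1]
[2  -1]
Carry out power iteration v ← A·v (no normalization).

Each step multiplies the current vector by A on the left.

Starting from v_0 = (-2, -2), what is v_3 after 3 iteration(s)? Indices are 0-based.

v_0 = (-2, -2).
v_1 = A·v_0 = (2, -2).
v_2 = A·v_1 = (2, 6).
v_3 = A·v_2 = (-6, -2).

v_3 = (-6, -2)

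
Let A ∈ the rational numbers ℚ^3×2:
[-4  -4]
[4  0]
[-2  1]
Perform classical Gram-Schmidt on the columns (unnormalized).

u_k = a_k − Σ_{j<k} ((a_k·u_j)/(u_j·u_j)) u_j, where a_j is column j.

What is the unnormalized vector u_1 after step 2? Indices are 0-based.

Step 1: u_0 = a_0 = (-4, 4, -2).
Step 2: u_1 = a_1 − (7/18)·u_0 = (-22/9, -14/9, 16/9).

u_1 = (-22/9, -14/9, 16/9)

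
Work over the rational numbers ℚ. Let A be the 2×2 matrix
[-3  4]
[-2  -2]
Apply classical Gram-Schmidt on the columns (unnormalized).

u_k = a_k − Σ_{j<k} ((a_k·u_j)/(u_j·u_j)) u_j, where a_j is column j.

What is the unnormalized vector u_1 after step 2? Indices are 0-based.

u_1 = (28/13, -42/13)

Step 1: u_0 = a_0 = (-3, -2).
Step 2: u_1 = a_1 − (-8/13)·u_0 = (28/13, -42/13).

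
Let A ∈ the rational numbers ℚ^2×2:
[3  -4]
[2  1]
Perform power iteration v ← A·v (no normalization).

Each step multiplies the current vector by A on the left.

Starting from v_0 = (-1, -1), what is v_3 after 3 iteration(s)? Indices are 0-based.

v_0 = (-1, -1).
v_1 = A·v_0 = (1, -3).
v_2 = A·v_1 = (15, -1).
v_3 = A·v_2 = (49, 29).

v_3 = (49, 29)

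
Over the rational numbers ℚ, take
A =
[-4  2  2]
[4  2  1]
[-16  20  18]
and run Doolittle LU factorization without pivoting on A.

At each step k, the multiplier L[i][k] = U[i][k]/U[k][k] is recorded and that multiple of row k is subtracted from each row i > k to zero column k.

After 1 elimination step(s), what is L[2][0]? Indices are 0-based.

[col 0] pivot -4
  R1 -= -1*R0 → (0, 4, 3)  (L[1][0] := -1)
  R2 -= 4*R0 → (0, 12, 10)  (L[2][0] := 4)

L[2][0] = 4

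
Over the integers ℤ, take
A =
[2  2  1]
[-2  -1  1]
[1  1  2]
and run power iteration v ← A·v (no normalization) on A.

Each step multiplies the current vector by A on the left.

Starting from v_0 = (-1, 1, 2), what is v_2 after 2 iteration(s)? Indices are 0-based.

v_2 = (14, -3, 13)

v_0 = (-1, 1, 2).
v_1 = A·v_0 = (2, 3, 4).
v_2 = A·v_1 = (14, -3, 13).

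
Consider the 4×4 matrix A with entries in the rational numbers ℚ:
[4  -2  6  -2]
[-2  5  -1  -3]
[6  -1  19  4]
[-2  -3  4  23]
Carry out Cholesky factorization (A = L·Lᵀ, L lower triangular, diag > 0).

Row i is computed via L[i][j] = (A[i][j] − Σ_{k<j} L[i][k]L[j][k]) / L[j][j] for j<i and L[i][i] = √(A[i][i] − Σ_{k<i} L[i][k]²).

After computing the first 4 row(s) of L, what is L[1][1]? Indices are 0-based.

Step 1: L[0][0] = √(4) = 2.
  L[1][0] = (-2) / L[0][0] = -1.
Step 2: L[1][1] = √(4) = 2.
  L[2][0] = (6) / L[0][0] = 3.
  L[2][1] = (2) / L[1][1] = 1.
Step 3: L[2][2] = √(9) = 3.
  L[3][0] = (-2) / L[0][0] = -1.
  L[3][1] = (-4) / L[1][1] = -2.
  L[3][2] = (9) / L[2][2] = 3.
Step 4: L[3][3] = √(9) = 3.

L[1][1] = 2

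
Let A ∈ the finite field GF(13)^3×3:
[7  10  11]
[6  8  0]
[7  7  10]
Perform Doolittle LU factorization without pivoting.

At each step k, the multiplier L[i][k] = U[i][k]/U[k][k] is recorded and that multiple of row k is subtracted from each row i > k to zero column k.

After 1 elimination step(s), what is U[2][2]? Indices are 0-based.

U[2][2] = 12

[col 0] pivot 7
  R1 -= 12*R0 → (0, 5, 11)  (L[1][0] := 12)
  R2 -= 1*R0 → (0, 10, 12)  (L[2][0] := 1)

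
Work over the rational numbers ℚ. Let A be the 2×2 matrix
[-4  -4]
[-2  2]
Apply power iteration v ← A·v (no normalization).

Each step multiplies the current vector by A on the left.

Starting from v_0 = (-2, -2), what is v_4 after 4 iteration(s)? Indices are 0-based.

v_0 = (-2, -2).
v_1 = A·v_0 = (16, 0).
v_2 = A·v_1 = (-64, -32).
v_3 = A·v_2 = (384, 64).
v_4 = A·v_3 = (-1792, -640).

v_4 = (-1792, -640)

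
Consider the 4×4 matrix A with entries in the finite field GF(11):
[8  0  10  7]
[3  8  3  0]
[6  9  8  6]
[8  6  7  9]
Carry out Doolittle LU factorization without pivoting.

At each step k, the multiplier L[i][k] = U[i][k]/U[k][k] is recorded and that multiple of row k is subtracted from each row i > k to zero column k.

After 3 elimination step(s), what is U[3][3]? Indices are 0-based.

U[3][3] = 8

Step 1: pivot at (0,0) is 8.
  row1 ← row1 − (10)·row0  ⇒  L[1][0]=10, U row1=(0, 8, 2, 7)
  row2 ← row2 − (9)·row0  ⇒  L[2][0]=9, U row2=(0, 9, 6, 9)
  row3 ← row3 − (1)·row0  ⇒  L[3][0]=1, U row3=(0, 6, 8, 2)
Step 2: pivot at (1,1) is 8.
  row2 ← row2 − (8)·row1  ⇒  L[2][1]=8, U row2=(0, 0, 1, 8)
  row3 ← row3 − (9)·row1  ⇒  L[3][1]=9, U row3=(0, 0, 1, 5)
Step 3: pivot at (2,2) is 1.
  row3 ← row3 − (1)·row2  ⇒  L[3][2]=1, U row3=(0, 0, 0, 8)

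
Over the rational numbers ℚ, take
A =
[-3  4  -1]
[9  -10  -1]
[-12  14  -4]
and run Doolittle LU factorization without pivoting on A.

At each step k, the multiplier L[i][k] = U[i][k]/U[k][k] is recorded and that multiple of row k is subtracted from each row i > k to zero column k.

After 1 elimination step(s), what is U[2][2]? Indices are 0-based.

k=0: U[0][0]=-3
  eliminate (1,0): mult=-3, new row 1: (0, 2, -4); set L[1][0]=-3
  eliminate (2,0): mult=4, new row 2: (0, -2, 0); set L[2][0]=4

U[2][2] = 0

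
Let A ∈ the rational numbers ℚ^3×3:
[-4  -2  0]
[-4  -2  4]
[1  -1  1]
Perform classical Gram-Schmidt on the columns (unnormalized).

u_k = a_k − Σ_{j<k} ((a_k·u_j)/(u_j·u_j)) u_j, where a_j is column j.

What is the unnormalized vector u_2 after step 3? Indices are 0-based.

Step 1: u_0 = a_0 = (-4, -4, 1).
Step 2: u_1 = a_1 − (5/11)·u_0 = (-2/11, -2/11, -16/11).
Step 3: u_2 = a_2 − (-5/11)·u_0 − (-1)·u_1 = (-2, 2, 0).

u_2 = (-2, 2, 0)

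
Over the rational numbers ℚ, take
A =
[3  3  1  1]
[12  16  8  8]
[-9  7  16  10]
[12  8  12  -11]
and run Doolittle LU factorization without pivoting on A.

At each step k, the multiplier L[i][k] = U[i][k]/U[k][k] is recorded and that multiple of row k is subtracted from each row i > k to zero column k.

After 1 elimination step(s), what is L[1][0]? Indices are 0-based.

L[1][0] = 4

[col 0] pivot 3
  R1 -= 4*R0 → (0, 4, 4, 4)  (L[1][0] := 4)
  R2 -= -3*R0 → (0, 16, 19, 13)  (L[2][0] := -3)
  R3 -= 4*R0 → (0, -4, 8, -15)  (L[3][0] := 4)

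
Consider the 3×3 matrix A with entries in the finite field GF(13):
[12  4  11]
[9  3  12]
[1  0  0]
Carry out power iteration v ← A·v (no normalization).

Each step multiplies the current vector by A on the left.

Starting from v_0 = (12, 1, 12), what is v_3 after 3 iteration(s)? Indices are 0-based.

v_3 = (12, 6, 1)

v_0 = (12, 1, 12).
v_1 = A·v_0 = (7, 8, 12).
v_2 = A·v_1 = (1, 10, 7).
v_3 = A·v_2 = (12, 6, 1).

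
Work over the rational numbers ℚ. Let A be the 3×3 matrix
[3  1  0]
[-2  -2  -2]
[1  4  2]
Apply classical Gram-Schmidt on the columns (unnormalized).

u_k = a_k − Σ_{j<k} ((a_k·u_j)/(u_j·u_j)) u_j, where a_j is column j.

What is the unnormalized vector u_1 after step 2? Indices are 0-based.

u_1 = (-19/14, -3/7, 45/14)

Step 1: u_0 = a_0 = (3, -2, 1).
Step 2: u_1 = a_1 − (11/14)·u_0 = (-19/14, -3/7, 45/14).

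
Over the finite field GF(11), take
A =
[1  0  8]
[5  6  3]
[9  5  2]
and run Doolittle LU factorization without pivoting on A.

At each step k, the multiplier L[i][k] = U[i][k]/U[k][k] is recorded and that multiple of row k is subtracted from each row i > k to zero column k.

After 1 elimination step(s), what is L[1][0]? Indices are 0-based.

L[1][0] = 5

k=0: U[0][0]=1
  eliminate (1,0): mult=5, new row 1: (0, 6, 7); set L[1][0]=5
  eliminate (2,0): mult=9, new row 2: (0, 5, 7); set L[2][0]=9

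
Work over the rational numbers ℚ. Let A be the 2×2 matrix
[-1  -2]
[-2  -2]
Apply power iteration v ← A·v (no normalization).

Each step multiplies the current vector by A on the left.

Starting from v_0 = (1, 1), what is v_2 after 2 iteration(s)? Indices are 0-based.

v_0 = (1, 1).
v_1 = A·v_0 = (-3, -4).
v_2 = A·v_1 = (11, 14).

v_2 = (11, 14)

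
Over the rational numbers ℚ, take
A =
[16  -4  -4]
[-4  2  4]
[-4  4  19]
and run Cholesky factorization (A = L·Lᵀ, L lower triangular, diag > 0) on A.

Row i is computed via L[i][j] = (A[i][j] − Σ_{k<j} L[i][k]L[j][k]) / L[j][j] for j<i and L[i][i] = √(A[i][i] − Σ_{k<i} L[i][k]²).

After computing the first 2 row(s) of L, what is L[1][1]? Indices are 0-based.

L[1][1] = 1

Step 1: L[0][0] = √(16) = 4.
  L[1][0] = (-4) / L[0][0] = -1.
Step 2: L[1][1] = √(1) = 1.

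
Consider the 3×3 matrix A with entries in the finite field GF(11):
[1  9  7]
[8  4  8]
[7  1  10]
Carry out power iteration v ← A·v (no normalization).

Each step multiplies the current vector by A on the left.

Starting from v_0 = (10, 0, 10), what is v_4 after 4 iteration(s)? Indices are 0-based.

v_4 = (4, 10, 10)

v_0 = (10, 0, 10).
v_1 = A·v_0 = (3, 6, 5).
v_2 = A·v_1 = (4, 0, 0).
v_3 = A·v_2 = (4, 10, 6).
v_4 = A·v_3 = (4, 10, 10).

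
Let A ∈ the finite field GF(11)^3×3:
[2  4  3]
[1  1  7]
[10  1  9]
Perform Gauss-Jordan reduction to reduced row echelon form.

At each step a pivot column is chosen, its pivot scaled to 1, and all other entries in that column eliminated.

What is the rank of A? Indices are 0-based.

pivot(0,0)=2: scale R0 → (1, 2, 7)
  clear (1,0): R1 −= (1)R0 → (0, 10, 0)
  clear (2,0): R2 −= (10)R0 → (0, 3, 5)
pivot(1,1)=10: scale R1 → (0, 1, 0)
  clear (0,1): R0 −= (2)R1 → (1, 0, 7)
  clear (2,1): R2 −= (3)R1 → (0, 0, 5)
pivot(2,2)=5: scale R2 → (0, 0, 1)
  clear (0,2): R0 −= (7)R2 → (1, 0, 0)

rank = 3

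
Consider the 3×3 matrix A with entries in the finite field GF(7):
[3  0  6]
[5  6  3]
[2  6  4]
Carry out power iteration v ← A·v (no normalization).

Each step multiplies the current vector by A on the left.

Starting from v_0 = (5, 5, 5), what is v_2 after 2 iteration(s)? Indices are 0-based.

v_2 = (5, 6, 1)

v_0 = (5, 5, 5).
v_1 = A·v_0 = (3, 0, 4).
v_2 = A·v_1 = (5, 6, 1).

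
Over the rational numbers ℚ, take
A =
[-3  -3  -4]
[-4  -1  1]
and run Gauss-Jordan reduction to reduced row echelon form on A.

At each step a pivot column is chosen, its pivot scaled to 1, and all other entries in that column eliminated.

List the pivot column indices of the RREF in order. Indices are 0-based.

pivot columns: 0, 1

[1] R0 /= -3  ⇒  (1, 1, 4/3)
     R1 -= -4·R0  ⇒  (0, 3, 19/3)
[2] R1 /= 3  ⇒  (0, 1, 19/9)
     R0 -= 1·R1  ⇒  (1, 0, -7/9)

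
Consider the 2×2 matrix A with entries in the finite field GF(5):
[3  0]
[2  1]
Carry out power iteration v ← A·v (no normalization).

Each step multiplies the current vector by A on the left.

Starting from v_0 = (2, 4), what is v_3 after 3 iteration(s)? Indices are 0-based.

v_0 = (2, 4).
v_1 = A·v_0 = (1, 3).
v_2 = A·v_1 = (3, 0).
v_3 = A·v_2 = (4, 1).

v_3 = (4, 1)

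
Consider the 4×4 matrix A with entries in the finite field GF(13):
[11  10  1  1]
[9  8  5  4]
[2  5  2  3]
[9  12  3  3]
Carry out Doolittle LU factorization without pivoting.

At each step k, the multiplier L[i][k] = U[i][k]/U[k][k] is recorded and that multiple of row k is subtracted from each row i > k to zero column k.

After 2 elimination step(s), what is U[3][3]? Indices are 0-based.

Step 1: pivot at (0,0) is 11.
  row1 ← row1 − (2)·row0  ⇒  L[1][0]=2, U row1=(0, 1, 3, 2)
  row2 ← row2 − (12)·row0  ⇒  L[2][0]=12, U row2=(0, 2, 3, 4)
  row3 ← row3 − (2)·row0  ⇒  L[3][0]=2, U row3=(0, 5, 1, 1)
Step 2: pivot at (1,1) is 1.
  row2 ← row2 − (2)·row1  ⇒  L[2][1]=2, U row2=(0, 0, 10, 0)
  row3 ← row3 − (5)·row1  ⇒  L[3][1]=5, U row3=(0, 0, 12, 4)

U[3][3] = 4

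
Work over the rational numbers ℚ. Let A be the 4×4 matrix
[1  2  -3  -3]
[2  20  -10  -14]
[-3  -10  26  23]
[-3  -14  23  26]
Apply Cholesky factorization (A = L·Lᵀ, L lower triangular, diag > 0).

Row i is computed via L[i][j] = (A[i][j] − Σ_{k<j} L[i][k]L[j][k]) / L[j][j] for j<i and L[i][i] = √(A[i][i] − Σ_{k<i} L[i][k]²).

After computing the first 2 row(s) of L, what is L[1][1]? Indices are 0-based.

Step 1: L[0][0] = √(1) = 1.
  L[1][0] = (2) / L[0][0] = 2.
Step 2: L[1][1] = √(16) = 4.

L[1][1] = 4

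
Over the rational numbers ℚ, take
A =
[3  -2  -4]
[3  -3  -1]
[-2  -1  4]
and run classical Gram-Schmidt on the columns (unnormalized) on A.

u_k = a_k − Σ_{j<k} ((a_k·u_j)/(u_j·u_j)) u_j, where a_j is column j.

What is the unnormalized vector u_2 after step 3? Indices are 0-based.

Step 1: u_0 = a_0 = (3, 3, -2).
Step 2: u_1 = a_1 − (-13/22)·u_0 = (-5/22, -27/22, -24/11).
Step 3: u_2 = a_2 − (-23/22)·u_0 − (-145/139)·u_1 = (-153/139, 119/139, -51/139).

u_2 = (-153/139, 119/139, -51/139)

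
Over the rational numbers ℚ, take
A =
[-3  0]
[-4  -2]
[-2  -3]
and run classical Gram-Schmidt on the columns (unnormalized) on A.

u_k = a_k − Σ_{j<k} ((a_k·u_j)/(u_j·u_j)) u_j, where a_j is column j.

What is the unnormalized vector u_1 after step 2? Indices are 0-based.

Step 1: u_0 = a_0 = (-3, -4, -2).
Step 2: u_1 = a_1 − (14/29)·u_0 = (42/29, -2/29, -59/29).

u_1 = (42/29, -2/29, -59/29)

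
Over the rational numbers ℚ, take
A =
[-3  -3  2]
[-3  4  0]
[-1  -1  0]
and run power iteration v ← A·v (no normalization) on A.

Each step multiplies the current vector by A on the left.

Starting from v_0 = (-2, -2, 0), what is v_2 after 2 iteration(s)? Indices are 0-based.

v_0 = (-2, -2, 0).
v_1 = A·v_0 = (12, -2, 4).
v_2 = A·v_1 = (-22, -44, -10).

v_2 = (-22, -44, -10)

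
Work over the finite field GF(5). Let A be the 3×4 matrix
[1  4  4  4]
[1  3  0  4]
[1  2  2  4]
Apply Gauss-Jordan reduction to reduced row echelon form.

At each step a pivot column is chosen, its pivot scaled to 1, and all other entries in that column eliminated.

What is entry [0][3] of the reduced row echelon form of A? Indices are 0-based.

pivot(0,0)=1: scale R0 → (1, 4, 4, 4)
  clear (1,0): R1 −= (1)R0 → (0, 4, 1, 0)
  clear (2,0): R2 −= (1)R0 → (0, 3, 3, 0)
pivot(1,1)=4: scale R1 → (0, 1, 4, 0)
  clear (0,1): R0 −= (4)R1 → (1, 0, 3, 4)
  clear (2,1): R2 −= (3)R1 → (0, 0, 1, 0)
pivot(2,2)=1: scale R2 → (0, 0, 1, 0)
  clear (0,2): R0 −= (3)R2 → (1, 0, 0, 4)
  clear (1,2): R1 −= (4)R2 → (0, 1, 0, 0)

M[0][3] = 4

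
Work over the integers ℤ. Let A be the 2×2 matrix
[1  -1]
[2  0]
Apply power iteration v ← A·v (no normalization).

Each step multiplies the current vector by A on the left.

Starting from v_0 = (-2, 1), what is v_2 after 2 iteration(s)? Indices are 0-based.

v_0 = (-2, 1).
v_1 = A·v_0 = (-3, -4).
v_2 = A·v_1 = (1, -6).

v_2 = (1, -6)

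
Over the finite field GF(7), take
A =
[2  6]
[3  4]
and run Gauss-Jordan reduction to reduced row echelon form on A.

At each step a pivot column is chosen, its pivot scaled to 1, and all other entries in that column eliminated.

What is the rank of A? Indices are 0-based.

rank = 2

step 1: normalize row 0 (÷2) = (1, 3)
  row 1: subtract 3×row0 = (0, 2)
step 2: normalize row 1 (÷2) = (0, 1)
  row 0: subtract 3×row1 = (1, 0)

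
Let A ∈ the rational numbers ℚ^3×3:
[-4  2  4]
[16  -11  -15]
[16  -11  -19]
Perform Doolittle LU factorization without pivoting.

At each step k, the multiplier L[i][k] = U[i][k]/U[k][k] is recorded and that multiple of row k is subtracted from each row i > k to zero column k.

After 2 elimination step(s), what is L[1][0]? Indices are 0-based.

L[1][0] = -4

Step 1: pivot at (0,0) is -4.
  row1 ← row1 − (-4)·row0  ⇒  L[1][0]=-4, U row1=(0, -3, 1)
  row2 ← row2 − (-4)·row0  ⇒  L[2][0]=-4, U row2=(0, -3, -3)
Step 2: pivot at (1,1) is -3.
  row2 ← row2 − (1)·row1  ⇒  L[2][1]=1, U row2=(0, 0, -4)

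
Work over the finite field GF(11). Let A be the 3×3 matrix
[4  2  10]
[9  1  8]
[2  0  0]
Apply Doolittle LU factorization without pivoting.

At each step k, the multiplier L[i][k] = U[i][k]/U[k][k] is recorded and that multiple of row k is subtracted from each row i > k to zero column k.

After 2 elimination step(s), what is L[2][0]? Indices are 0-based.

L[2][0] = 6

k=0: U[0][0]=4
  eliminate (1,0): mult=5, new row 1: (0, 2, 2); set L[1][0]=5
  eliminate (2,0): mult=6, new row 2: (0, 10, 6); set L[2][0]=6
k=1: U[1][1]=2
  eliminate (2,1): mult=5, new row 2: (0, 0, 7); set L[2][1]=5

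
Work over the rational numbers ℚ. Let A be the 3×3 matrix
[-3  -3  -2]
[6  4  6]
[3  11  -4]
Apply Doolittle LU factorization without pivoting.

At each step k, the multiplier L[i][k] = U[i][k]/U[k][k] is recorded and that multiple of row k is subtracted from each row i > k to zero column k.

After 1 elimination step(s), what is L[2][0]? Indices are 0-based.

L[2][0] = -1

Step 1: pivot at (0,0) is -3.
  row1 ← row1 − (-2)·row0  ⇒  L[1][0]=-2, U row1=(0, -2, 2)
  row2 ← row2 − (-1)·row0  ⇒  L[2][0]=-1, U row2=(0, 8, -6)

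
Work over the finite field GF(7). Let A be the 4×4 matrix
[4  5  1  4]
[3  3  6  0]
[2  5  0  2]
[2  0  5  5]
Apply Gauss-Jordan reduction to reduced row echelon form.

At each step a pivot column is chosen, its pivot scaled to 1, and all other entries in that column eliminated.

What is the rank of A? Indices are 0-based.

rank = 3

pivot(0,0)=4: scale R0 → (1, 3, 2, 1)
  clear (1,0): R1 −= (3)R0 → (0, 1, 0, 4)
  clear (2,0): R2 −= (2)R0 → (0, 6, 3, 0)
  clear (3,0): R3 −= (2)R0 → (0, 1, 1, 3)
pivot(1,1)=1: scale R1 → (0, 1, 0, 4)
  clear (0,1): R0 −= (3)R1 → (1, 0, 2, 3)
  clear (2,1): R2 −= (6)R1 → (0, 0, 3, 4)
  clear (3,1): R3 −= (1)R1 → (0, 0, 1, 6)
pivot(2,2)=3: scale R2 → (0, 0, 1, 6)
  clear (0,2): R0 −= (2)R2 → (1, 0, 0, 5)
  clear (3,2): R3 −= (1)R2 → (0, 0, 0, 0)
col 3: no nonzero at/below row 3; advance.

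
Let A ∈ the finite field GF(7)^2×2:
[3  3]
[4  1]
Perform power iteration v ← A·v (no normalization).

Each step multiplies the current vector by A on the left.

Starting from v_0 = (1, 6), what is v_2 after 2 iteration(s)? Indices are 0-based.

v_0 = (1, 6).
v_1 = A·v_0 = (0, 3).
v_2 = A·v_1 = (2, 3).

v_2 = (2, 3)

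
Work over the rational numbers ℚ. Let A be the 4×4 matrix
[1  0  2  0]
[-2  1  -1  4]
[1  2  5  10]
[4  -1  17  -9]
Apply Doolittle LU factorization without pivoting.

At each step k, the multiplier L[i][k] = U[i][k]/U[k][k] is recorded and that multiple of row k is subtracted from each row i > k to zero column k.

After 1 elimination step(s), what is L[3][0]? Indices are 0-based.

L[3][0] = 4

[col 0] pivot 1
  R1 -= -2*R0 → (0, 1, 3, 4)  (L[1][0] := -2)
  R2 -= 1*R0 → (0, 2, 3, 10)  (L[2][0] := 1)
  R3 -= 4*R0 → (0, -1, 9, -9)  (L[3][0] := 4)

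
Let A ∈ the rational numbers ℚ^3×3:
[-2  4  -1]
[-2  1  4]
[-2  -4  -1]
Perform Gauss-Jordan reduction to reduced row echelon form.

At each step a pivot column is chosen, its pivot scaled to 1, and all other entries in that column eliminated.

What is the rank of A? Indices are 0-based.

rank = 3

step 1: normalize row 0 (÷-2) = (1, -2, 1/2)
  row 1: subtract -2×row0 = (0, -3, 5)
  row 2: subtract -2×row0 = (0, -8, 0)
step 2: normalize row 1 (÷-3) = (0, 1, -5/3)
  row 0: subtract -2×row1 = (1, 0, -17/6)
  row 2: subtract -8×row1 = (0, 0, -40/3)
step 3: normalize row 2 (÷-40/3) = (0, 0, 1)
  row 0: subtract -17/6×row2 = (1, 0, 0)
  row 1: subtract -5/3×row2 = (0, 1, 0)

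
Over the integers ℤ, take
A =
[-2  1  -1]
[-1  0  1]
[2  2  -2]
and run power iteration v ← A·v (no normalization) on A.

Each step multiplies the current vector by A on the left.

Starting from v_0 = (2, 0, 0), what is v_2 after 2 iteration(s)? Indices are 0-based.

v_2 = (2, 8, -20)

v_0 = (2, 0, 0).
v_1 = A·v_0 = (-4, -2, 4).
v_2 = A·v_1 = (2, 8, -20).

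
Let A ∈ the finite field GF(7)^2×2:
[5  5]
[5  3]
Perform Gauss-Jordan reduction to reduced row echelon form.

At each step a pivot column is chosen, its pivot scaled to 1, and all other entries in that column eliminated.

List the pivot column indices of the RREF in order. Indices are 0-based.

pivot columns: 0, 1

[1] R0 /= 5  ⇒  (1, 1)
     R1 -= 5·R0  ⇒  (0, 5)
[2] R1 /= 5  ⇒  (0, 1)
     R0 -= 1·R1  ⇒  (1, 0)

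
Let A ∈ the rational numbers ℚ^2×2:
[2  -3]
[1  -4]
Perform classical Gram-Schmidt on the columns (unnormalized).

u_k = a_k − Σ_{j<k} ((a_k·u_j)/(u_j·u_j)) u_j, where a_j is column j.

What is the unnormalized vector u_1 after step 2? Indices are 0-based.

Step 1: u_0 = a_0 = (2, 1).
Step 2: u_1 = a_1 − (-2)·u_0 = (1, -2).

u_1 = (1, -2)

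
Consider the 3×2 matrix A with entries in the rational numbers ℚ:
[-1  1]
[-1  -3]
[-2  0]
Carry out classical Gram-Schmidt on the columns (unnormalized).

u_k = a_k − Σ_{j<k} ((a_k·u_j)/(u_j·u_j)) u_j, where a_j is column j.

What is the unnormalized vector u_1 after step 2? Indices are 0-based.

u_1 = (4/3, -8/3, 2/3)

Step 1: u_0 = a_0 = (-1, -1, -2).
Step 2: u_1 = a_1 − (1/3)·u_0 = (4/3, -8/3, 2/3).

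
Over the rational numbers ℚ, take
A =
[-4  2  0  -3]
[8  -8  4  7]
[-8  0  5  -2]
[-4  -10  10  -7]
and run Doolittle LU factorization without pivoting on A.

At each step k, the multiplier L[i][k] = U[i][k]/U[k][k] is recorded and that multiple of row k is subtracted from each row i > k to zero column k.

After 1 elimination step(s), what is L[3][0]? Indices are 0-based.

L[3][0] = 1

Step 1: pivot at (0,0) is -4.
  row1 ← row1 − (-2)·row0  ⇒  L[1][0]=-2, U row1=(0, -4, 4, 1)
  row2 ← row2 − (2)·row0  ⇒  L[2][0]=2, U row2=(0, -4, 5, 4)
  row3 ← row3 − (1)·row0  ⇒  L[3][0]=1, U row3=(0, -12, 10, -4)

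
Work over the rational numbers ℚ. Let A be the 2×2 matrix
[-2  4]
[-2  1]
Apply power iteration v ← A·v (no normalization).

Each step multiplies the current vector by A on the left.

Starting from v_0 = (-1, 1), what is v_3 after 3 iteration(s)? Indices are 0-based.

v_3 = (-36, -9)

v_0 = (-1, 1).
v_1 = A·v_0 = (6, 3).
v_2 = A·v_1 = (0, -9).
v_3 = A·v_2 = (-36, -9).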